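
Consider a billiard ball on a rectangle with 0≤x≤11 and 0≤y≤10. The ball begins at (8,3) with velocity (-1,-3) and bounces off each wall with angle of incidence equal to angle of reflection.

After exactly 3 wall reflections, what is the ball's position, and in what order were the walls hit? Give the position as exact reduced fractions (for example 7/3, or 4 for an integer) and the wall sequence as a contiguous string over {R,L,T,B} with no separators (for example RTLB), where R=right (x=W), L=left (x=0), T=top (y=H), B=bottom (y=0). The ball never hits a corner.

Final position: (1/3,0)
Wall sequence: BTB

1. t=1 → B at (7,0); v=(-1,3)
2. t=10/3 → T at (11/3,10); v=(-1,-3)
3. t=10/3 → B at (1/3,0); v=(-1,3)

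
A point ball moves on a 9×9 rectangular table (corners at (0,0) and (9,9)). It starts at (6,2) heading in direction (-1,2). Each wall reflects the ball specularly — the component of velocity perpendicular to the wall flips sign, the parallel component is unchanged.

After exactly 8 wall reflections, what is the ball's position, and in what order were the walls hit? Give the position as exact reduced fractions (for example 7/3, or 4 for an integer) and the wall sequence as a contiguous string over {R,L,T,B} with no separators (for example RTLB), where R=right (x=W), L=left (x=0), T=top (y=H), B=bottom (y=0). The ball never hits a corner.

Final position: (0,4)
Wall sequence: TLBTRBTL

1. t=7/2 → T at (5/2,9); v=(-1,-2)
2. t=5/2 → L at (0,4); v=(1,-2)
3. t=2 → B at (2,0); v=(1,2)
4. t=9/2 → T at (13/2,9); v=(1,-2)
5. t=5/2 → R at (9,4); v=(-1,-2)
6. t=2 → B at (7,0); v=(-1,2)
7. t=9/2 → T at (5/2,9); v=(-1,-2)
8. t=5/2 → L at (0,4); v=(1,-2)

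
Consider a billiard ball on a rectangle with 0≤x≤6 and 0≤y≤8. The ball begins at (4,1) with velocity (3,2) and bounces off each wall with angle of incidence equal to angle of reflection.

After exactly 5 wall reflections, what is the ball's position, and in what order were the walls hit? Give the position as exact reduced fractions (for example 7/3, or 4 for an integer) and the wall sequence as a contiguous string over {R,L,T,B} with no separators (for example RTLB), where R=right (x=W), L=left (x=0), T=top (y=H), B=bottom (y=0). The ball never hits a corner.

1. t=2/3 → R at (6,7/3); v=(-3,2)
2. t=2 → L at (0,19/3); v=(3,2)
3. t=5/6 → T at (5/2,8); v=(3,-2)
4. t=7/6 → R at (6,17/3); v=(-3,-2)
5. t=2 → L at (0,5/3); v=(3,-2)

Final position: (0,5/3)
Wall sequence: RLTRL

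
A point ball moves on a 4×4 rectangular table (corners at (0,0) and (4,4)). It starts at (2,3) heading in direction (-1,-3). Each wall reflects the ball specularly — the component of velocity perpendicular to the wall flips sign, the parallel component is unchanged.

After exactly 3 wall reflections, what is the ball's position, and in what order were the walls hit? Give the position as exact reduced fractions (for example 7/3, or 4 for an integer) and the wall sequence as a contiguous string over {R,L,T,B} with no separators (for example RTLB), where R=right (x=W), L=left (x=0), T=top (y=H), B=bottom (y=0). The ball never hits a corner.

Final position: (1/3,4)
Wall sequence: BLT

1. t=1 → B at (1,0); v=(-1,3)
2. t=1 → L at (0,3); v=(1,3)
3. t=1/3 → T at (1/3,4); v=(1,-3)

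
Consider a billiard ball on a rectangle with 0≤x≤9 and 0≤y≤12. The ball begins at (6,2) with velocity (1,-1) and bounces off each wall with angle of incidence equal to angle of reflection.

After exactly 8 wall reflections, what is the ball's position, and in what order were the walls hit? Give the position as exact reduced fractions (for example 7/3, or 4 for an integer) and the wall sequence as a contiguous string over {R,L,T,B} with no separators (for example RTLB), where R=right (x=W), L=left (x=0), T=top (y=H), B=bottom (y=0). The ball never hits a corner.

1. t=2 → B at (8,0); v=(1,1)
2. t=1 → R at (9,1); v=(-1,1)
3. t=9 → L at (0,10); v=(1,1)
4. t=2 → T at (2,12); v=(1,-1)
5. t=7 → R at (9,5); v=(-1,-1)
6. t=5 → B at (4,0); v=(-1,1)
7. t=4 → L at (0,4); v=(1,1)
8. t=8 → T at (8,12); v=(1,-1)

Final position: (8,12)
Wall sequence: BRLTRBLT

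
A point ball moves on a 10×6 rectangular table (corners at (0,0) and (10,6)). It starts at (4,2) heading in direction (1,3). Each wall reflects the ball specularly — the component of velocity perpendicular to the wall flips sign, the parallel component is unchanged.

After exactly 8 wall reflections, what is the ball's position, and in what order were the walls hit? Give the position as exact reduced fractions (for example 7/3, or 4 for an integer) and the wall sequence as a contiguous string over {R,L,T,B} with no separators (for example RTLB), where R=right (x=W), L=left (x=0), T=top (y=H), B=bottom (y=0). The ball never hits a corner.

1. t=4/3 → T at (16/3,6); v=(1,-3)
2. t=2 → B at (22/3,0); v=(1,3)
3. t=2 → T at (28/3,6); v=(1,-3)
4. t=2/3 → R at (10,4); v=(-1,-3)
5. t=4/3 → B at (26/3,0); v=(-1,3)
6. t=2 → T at (20/3,6); v=(-1,-3)
7. t=2 → B at (14/3,0); v=(-1,3)
8. t=2 → T at (8/3,6); v=(-1,-3)

Final position: (8/3,6)
Wall sequence: TBTRBTBT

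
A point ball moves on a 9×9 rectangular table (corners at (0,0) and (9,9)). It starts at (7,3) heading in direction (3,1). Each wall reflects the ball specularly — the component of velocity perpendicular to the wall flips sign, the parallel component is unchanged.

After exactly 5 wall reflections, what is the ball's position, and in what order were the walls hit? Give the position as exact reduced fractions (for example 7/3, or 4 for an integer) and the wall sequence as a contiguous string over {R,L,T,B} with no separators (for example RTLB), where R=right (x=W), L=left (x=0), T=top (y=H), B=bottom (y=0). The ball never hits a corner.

1. t=2/3 → R at (9,11/3); v=(-3,1)
2. t=3 → L at (0,20/3); v=(3,1)
3. t=7/3 → T at (7,9); v=(3,-1)
4. t=2/3 → R at (9,25/3); v=(-3,-1)
5. t=3 → L at (0,16/3); v=(3,-1)

Final position: (0,16/3)
Wall sequence: RLTRL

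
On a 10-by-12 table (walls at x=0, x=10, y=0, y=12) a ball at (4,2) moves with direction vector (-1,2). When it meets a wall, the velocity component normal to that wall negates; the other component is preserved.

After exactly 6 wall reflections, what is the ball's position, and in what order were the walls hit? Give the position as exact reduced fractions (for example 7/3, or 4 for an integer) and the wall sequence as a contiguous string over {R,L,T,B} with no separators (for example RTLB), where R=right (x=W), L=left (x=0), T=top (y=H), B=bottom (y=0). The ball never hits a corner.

Final position: (1,0)
Wall sequence: LTBRTB

1. t=4 → L at (0,10); v=(1,2)
2. t=1 → T at (1,12); v=(1,-2)
3. t=6 → B at (7,0); v=(1,2)
4. t=3 → R at (10,6); v=(-1,2)
5. t=3 → T at (7,12); v=(-1,-2)
6. t=6 → B at (1,0); v=(-1,2)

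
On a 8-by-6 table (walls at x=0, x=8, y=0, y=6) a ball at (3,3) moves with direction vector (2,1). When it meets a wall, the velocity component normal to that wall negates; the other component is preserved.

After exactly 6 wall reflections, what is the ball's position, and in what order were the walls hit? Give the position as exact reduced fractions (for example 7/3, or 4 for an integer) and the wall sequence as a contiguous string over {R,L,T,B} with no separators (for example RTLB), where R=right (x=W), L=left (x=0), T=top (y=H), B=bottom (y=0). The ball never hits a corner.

1. t=5/2 → R at (8,11/2); v=(-2,1)
2. t=1/2 → T at (7,6); v=(-2,-1)
3. t=7/2 → L at (0,5/2); v=(2,-1)
4. t=5/2 → B at (5,0); v=(2,1)
5. t=3/2 → R at (8,3/2); v=(-2,1)
6. t=4 → L at (0,11/2); v=(2,1)

Final position: (0,11/2)
Wall sequence: RTLBRL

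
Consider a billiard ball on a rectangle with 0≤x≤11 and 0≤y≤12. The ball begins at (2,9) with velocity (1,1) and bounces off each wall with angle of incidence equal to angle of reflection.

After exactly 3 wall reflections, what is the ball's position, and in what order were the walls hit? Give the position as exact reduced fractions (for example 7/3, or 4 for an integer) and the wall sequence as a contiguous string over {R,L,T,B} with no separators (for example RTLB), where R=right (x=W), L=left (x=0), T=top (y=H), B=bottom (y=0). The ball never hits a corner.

Final position: (5,0)
Wall sequence: TRB

1. t=3 → T at (5,12); v=(1,-1)
2. t=6 → R at (11,6); v=(-1,-1)
3. t=6 → B at (5,0); v=(-1,1)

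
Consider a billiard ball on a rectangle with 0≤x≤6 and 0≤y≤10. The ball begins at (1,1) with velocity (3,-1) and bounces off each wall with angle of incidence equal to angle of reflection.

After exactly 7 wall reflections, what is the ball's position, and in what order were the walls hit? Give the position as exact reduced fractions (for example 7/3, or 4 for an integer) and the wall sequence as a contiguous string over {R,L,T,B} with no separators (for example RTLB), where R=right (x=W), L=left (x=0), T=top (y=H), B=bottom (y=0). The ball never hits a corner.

1. t=1 → B at (4,0); v=(3,1)
2. t=2/3 → R at (6,2/3); v=(-3,1)
3. t=2 → L at (0,8/3); v=(3,1)
4. t=2 → R at (6,14/3); v=(-3,1)
5. t=2 → L at (0,20/3); v=(3,1)
6. t=2 → R at (6,26/3); v=(-3,1)
7. t=4/3 → T at (2,10); v=(-3,-1)

Final position: (2,10)
Wall sequence: BRLRLRT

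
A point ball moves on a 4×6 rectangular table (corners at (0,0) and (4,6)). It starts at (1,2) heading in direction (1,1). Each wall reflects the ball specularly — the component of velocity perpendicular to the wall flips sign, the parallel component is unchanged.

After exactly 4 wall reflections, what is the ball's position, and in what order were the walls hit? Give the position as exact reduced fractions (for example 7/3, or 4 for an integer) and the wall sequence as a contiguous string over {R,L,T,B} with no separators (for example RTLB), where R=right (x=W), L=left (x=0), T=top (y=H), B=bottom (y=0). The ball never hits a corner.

Final position: (3,0)
Wall sequence: RTLB

1. t=3 → R at (4,5); v=(-1,1)
2. t=1 → T at (3,6); v=(-1,-1)
3. t=3 → L at (0,3); v=(1,-1)
4. t=3 → B at (3,0); v=(1,1)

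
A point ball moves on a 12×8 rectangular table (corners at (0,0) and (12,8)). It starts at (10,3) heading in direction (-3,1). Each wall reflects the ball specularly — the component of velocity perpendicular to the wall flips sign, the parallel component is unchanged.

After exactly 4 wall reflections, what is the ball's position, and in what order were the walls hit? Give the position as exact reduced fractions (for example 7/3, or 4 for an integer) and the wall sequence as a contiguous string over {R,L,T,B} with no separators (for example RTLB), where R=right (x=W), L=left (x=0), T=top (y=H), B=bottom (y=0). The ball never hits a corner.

1. t=10/3 → L at (0,19/3); v=(3,1)
2. t=5/3 → T at (5,8); v=(3,-1)
3. t=7/3 → R at (12,17/3); v=(-3,-1)
4. t=4 → L at (0,5/3); v=(3,-1)

Final position: (0,5/3)
Wall sequence: LTRL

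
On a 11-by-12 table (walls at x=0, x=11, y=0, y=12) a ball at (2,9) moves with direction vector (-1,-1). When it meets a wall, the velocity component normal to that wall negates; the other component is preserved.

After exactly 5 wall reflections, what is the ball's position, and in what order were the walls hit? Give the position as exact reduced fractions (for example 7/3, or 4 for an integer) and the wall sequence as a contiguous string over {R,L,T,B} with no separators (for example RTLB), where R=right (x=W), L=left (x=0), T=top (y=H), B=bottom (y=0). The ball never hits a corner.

1. t=2 → L at (0,7); v=(1,-1)
2. t=7 → B at (7,0); v=(1,1)
3. t=4 → R at (11,4); v=(-1,1)
4. t=8 → T at (3,12); v=(-1,-1)
5. t=3 → L at (0,9); v=(1,-1)

Final position: (0,9)
Wall sequence: LBRTL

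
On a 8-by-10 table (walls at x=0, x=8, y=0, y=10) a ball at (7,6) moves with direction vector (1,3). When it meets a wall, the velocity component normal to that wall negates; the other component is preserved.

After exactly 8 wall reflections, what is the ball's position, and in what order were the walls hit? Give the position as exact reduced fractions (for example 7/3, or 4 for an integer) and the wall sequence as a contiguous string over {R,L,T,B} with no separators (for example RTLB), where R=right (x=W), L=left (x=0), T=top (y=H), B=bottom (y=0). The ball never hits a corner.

Final position: (8,3)
Wall sequence: RTBTLBTR

1. t=1 → R at (8,9); v=(-1,3)
2. t=1/3 → T at (23/3,10); v=(-1,-3)
3. t=10/3 → B at (13/3,0); v=(-1,3)
4. t=10/3 → T at (1,10); v=(-1,-3)
5. t=1 → L at (0,7); v=(1,-3)
6. t=7/3 → B at (7/3,0); v=(1,3)
7. t=10/3 → T at (17/3,10); v=(1,-3)
8. t=7/3 → R at (8,3); v=(-1,-3)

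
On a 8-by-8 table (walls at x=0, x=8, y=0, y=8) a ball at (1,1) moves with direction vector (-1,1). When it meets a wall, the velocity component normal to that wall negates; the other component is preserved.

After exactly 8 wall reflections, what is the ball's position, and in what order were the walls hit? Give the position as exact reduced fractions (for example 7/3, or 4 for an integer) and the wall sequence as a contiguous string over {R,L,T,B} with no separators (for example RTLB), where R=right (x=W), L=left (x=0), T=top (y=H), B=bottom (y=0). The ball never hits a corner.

1. t=1 → L at (0,2); v=(1,1)
2. t=6 → T at (6,8); v=(1,-1)
3. t=2 → R at (8,6); v=(-1,-1)
4. t=6 → B at (2,0); v=(-1,1)
5. t=2 → L at (0,2); v=(1,1)
6. t=6 → T at (6,8); v=(1,-1)
7. t=2 → R at (8,6); v=(-1,-1)
8. t=6 → B at (2,0); v=(-1,1)

Final position: (2,0)
Wall sequence: LTRBLTRB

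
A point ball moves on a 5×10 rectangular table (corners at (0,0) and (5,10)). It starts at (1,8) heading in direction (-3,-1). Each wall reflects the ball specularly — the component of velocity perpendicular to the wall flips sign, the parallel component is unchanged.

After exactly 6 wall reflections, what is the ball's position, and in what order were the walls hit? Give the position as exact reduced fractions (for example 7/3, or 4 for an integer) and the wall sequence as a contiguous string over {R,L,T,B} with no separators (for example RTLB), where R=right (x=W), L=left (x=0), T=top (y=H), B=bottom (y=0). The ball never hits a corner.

Final position: (3,0)
Wall sequence: LRLRLB

1. t=1/3 → L at (0,23/3); v=(3,-1)
2. t=5/3 → R at (5,6); v=(-3,-1)
3. t=5/3 → L at (0,13/3); v=(3,-1)
4. t=5/3 → R at (5,8/3); v=(-3,-1)
5. t=5/3 → L at (0,1); v=(3,-1)
6. t=1 → B at (3,0); v=(3,1)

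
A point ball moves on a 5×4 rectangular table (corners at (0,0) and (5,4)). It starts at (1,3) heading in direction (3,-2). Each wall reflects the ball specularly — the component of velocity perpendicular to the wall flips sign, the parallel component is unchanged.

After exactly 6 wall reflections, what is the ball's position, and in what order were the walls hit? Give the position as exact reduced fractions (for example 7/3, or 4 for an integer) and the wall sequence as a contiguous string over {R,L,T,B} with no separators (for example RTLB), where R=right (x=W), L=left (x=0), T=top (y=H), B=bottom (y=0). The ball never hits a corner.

1. t=4/3 → R at (5,1/3); v=(-3,-2)
2. t=1/6 → B at (9/2,0); v=(-3,2)
3. t=3/2 → L at (0,3); v=(3,2)
4. t=1/2 → T at (3/2,4); v=(3,-2)
5. t=7/6 → R at (5,5/3); v=(-3,-2)
6. t=5/6 → B at (5/2,0); v=(-3,2)

Final position: (5/2,0)
Wall sequence: RBLTRB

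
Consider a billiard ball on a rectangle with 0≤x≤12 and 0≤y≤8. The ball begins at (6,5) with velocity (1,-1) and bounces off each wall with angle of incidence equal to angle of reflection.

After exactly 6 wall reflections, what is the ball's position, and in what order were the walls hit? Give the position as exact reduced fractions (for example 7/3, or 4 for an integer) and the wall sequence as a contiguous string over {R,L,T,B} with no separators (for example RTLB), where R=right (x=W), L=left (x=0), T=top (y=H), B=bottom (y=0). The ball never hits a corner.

Final position: (11,8)
Wall sequence: BRTLBT

1. t=5 → B at (11,0); v=(1,1)
2. t=1 → R at (12,1); v=(-1,1)
3. t=7 → T at (5,8); v=(-1,-1)
4. t=5 → L at (0,3); v=(1,-1)
5. t=3 → B at (3,0); v=(1,1)
6. t=8 → T at (11,8); v=(1,-1)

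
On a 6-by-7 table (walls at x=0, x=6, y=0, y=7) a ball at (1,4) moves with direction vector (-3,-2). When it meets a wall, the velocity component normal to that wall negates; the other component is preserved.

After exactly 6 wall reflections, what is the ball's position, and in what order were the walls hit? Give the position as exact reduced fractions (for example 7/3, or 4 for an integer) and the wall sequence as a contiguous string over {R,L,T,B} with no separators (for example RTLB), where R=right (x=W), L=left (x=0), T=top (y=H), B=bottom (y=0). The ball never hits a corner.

Final position: (6,16/3)
Wall sequence: LBRLTR

1. t=1/3 → L at (0,10/3); v=(3,-2)
2. t=5/3 → B at (5,0); v=(3,2)
3. t=1/3 → R at (6,2/3); v=(-3,2)
4. t=2 → L at (0,14/3); v=(3,2)
5. t=7/6 → T at (7/2,7); v=(3,-2)
6. t=5/6 → R at (6,16/3); v=(-3,-2)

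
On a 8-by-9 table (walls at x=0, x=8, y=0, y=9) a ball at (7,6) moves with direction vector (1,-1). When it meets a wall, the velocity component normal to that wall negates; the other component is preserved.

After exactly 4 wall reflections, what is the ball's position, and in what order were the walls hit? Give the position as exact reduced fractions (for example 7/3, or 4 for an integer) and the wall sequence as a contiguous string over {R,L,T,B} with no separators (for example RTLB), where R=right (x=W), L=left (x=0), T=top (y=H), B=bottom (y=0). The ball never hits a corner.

Final position: (6,9)
Wall sequence: RBLT

1. t=1 → R at (8,5); v=(-1,-1)
2. t=5 → B at (3,0); v=(-1,1)
3. t=3 → L at (0,3); v=(1,1)
4. t=6 → T at (6,9); v=(1,-1)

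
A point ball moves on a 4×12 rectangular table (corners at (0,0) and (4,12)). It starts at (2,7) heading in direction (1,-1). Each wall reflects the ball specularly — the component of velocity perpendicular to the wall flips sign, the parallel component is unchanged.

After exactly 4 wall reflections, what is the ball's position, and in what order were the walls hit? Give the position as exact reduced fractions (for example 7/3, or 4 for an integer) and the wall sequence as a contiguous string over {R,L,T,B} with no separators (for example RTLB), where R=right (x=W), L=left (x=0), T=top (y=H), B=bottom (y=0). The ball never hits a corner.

Final position: (4,3)
Wall sequence: RLBR

1. t=2 → R at (4,5); v=(-1,-1)
2. t=4 → L at (0,1); v=(1,-1)
3. t=1 → B at (1,0); v=(1,1)
4. t=3 → R at (4,3); v=(-1,1)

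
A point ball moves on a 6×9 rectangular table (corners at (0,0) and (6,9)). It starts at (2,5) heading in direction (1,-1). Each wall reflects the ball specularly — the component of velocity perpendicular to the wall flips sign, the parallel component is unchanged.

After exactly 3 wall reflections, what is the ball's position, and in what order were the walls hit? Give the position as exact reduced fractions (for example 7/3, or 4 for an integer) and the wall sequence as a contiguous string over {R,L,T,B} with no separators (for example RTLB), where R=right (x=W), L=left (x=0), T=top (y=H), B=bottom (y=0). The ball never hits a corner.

Final position: (0,5)
Wall sequence: RBL

1. t=4 → R at (6,1); v=(-1,-1)
2. t=1 → B at (5,0); v=(-1,1)
3. t=5 → L at (0,5); v=(1,1)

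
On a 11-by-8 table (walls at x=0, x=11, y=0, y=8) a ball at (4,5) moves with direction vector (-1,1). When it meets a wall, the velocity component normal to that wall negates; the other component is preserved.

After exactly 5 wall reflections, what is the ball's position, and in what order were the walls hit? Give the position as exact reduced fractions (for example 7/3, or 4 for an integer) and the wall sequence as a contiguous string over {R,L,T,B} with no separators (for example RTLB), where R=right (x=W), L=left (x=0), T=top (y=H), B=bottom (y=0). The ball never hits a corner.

Final position: (7,8)
Wall sequence: TLBRT

1. t=3 → T at (1,8); v=(-1,-1)
2. t=1 → L at (0,7); v=(1,-1)
3. t=7 → B at (7,0); v=(1,1)
4. t=4 → R at (11,4); v=(-1,1)
5. t=4 → T at (7,8); v=(-1,-1)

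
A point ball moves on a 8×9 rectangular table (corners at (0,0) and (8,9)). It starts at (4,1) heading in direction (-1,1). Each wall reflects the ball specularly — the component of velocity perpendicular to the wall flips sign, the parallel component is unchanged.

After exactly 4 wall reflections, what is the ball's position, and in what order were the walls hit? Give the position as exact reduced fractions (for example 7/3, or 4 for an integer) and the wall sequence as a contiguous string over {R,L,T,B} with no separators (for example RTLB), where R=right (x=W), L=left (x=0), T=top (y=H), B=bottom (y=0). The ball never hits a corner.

Final position: (3,0)
Wall sequence: LTRB

1. t=4 → L at (0,5); v=(1,1)
2. t=4 → T at (4,9); v=(1,-1)
3. t=4 → R at (8,5); v=(-1,-1)
4. t=5 → B at (3,0); v=(-1,1)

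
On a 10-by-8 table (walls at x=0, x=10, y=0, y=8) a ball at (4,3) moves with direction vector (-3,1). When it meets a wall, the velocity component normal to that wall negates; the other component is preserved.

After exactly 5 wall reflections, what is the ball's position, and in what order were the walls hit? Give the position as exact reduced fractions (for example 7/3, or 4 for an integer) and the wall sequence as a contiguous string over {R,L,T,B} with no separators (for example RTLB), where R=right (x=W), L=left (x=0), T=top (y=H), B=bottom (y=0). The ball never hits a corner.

1. t=4/3 → L at (0,13/3); v=(3,1)
2. t=10/3 → R at (10,23/3); v=(-3,1)
3. t=1/3 → T at (9,8); v=(-3,-1)
4. t=3 → L at (0,5); v=(3,-1)
5. t=10/3 → R at (10,5/3); v=(-3,-1)

Final position: (10,5/3)
Wall sequence: LRTLR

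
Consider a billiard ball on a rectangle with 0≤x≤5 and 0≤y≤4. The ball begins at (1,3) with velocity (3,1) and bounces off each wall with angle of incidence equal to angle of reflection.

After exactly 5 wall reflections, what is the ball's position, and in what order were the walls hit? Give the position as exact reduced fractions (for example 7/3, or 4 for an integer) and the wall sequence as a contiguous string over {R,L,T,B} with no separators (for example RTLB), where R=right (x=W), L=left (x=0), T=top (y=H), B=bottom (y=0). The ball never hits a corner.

Final position: (4,0)
Wall sequence: TRLRB

1. t=1 → T at (4,4); v=(3,-1)
2. t=1/3 → R at (5,11/3); v=(-3,-1)
3. t=5/3 → L at (0,2); v=(3,-1)
4. t=5/3 → R at (5,1/3); v=(-3,-1)
5. t=1/3 → B at (4,0); v=(-3,1)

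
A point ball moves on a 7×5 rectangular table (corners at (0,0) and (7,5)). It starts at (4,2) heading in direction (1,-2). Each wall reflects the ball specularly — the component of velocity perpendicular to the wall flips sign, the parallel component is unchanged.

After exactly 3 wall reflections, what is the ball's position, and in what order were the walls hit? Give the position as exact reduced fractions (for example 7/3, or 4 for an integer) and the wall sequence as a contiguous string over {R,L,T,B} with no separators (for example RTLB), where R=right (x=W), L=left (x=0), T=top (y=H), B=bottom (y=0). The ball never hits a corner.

Final position: (13/2,5)
Wall sequence: BRT

1. t=1 → B at (5,0); v=(1,2)
2. t=2 → R at (7,4); v=(-1,2)
3. t=1/2 → T at (13/2,5); v=(-1,-2)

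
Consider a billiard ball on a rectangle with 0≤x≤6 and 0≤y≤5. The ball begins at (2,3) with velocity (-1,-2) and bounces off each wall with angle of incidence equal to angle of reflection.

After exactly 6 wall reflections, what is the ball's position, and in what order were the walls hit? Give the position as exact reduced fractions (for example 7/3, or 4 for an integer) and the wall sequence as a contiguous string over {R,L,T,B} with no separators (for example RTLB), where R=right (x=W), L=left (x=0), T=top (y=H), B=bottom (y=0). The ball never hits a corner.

1. t=3/2 → B at (1/2,0); v=(-1,2)
2. t=1/2 → L at (0,1); v=(1,2)
3. t=2 → T at (2,5); v=(1,-2)
4. t=5/2 → B at (9/2,0); v=(1,2)
5. t=3/2 → R at (6,3); v=(-1,2)
6. t=1 → T at (5,5); v=(-1,-2)

Final position: (5,5)
Wall sequence: BLTBRT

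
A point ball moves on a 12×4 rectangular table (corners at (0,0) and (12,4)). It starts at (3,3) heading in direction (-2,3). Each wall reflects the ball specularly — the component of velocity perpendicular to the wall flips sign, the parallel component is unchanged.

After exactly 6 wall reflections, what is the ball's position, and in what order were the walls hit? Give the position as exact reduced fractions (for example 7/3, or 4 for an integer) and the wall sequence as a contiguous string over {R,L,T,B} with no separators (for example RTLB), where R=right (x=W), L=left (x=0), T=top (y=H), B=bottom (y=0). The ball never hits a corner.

Final position: (25/3,4)
Wall sequence: TLBTBT

1. t=1/3 → T at (7/3,4); v=(-2,-3)
2. t=7/6 → L at (0,1/2); v=(2,-3)
3. t=1/6 → B at (1/3,0); v=(2,3)
4. t=4/3 → T at (3,4); v=(2,-3)
5. t=4/3 → B at (17/3,0); v=(2,3)
6. t=4/3 → T at (25/3,4); v=(2,-3)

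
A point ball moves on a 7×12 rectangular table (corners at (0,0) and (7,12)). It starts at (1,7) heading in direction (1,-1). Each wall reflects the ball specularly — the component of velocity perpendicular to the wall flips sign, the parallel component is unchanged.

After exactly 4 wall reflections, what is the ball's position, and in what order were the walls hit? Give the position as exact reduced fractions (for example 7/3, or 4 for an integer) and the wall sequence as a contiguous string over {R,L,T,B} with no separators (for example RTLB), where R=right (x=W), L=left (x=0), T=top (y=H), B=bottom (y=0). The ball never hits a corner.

1. t=6 → R at (7,1); v=(-1,-1)
2. t=1 → B at (6,0); v=(-1,1)
3. t=6 → L at (0,6); v=(1,1)
4. t=6 → T at (6,12); v=(1,-1)

Final position: (6,12)
Wall sequence: RBLT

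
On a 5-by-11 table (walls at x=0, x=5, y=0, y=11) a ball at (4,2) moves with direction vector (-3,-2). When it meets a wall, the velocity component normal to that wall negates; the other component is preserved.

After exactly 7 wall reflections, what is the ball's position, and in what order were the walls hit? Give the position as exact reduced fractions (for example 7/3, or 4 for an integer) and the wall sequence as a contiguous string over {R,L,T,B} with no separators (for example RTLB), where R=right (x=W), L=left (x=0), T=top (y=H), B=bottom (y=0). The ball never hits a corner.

1. t=1 → B at (1,0); v=(-3,2)
2. t=1/3 → L at (0,2/3); v=(3,2)
3. t=5/3 → R at (5,4); v=(-3,2)
4. t=5/3 → L at (0,22/3); v=(3,2)
5. t=5/3 → R at (5,32/3); v=(-3,2)
6. t=1/6 → T at (9/2,11); v=(-3,-2)
7. t=3/2 → L at (0,8); v=(3,-2)

Final position: (0,8)
Wall sequence: BLRLRTL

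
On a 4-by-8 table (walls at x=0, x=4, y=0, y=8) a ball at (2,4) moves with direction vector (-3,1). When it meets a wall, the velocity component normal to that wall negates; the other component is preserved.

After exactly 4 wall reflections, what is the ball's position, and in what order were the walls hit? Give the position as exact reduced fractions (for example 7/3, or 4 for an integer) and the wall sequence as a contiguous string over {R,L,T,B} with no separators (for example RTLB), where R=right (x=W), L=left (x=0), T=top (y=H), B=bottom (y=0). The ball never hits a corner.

1. t=2/3 → L at (0,14/3); v=(3,1)
2. t=4/3 → R at (4,6); v=(-3,1)
3. t=4/3 → L at (0,22/3); v=(3,1)
4. t=2/3 → T at (2,8); v=(3,-1)

Final position: (2,8)
Wall sequence: LRLT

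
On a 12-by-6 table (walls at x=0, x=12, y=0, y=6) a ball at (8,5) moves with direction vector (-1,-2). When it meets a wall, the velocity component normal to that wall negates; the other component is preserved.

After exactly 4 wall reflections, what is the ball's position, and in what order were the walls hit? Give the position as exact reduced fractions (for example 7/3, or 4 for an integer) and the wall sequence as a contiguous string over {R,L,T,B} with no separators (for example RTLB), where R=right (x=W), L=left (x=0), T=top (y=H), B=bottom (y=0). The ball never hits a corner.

Final position: (1/2,0)
Wall sequence: BTLB

1. t=5/2 → B at (11/2,0); v=(-1,2)
2. t=3 → T at (5/2,6); v=(-1,-2)
3. t=5/2 → L at (0,1); v=(1,-2)
4. t=1/2 → B at (1/2,0); v=(1,2)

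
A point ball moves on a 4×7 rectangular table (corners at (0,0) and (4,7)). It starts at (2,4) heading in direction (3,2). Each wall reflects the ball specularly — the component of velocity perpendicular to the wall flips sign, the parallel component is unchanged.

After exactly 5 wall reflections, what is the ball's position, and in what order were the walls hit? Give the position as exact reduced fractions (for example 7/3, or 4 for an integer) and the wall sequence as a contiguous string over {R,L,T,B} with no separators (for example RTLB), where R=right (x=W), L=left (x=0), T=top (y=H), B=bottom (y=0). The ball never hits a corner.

Final position: (0,2/3)
Wall sequence: RTLRL

1. t=2/3 → R at (4,16/3); v=(-3,2)
2. t=5/6 → T at (3/2,7); v=(-3,-2)
3. t=1/2 → L at (0,6); v=(3,-2)
4. t=4/3 → R at (4,10/3); v=(-3,-2)
5. t=4/3 → L at (0,2/3); v=(3,-2)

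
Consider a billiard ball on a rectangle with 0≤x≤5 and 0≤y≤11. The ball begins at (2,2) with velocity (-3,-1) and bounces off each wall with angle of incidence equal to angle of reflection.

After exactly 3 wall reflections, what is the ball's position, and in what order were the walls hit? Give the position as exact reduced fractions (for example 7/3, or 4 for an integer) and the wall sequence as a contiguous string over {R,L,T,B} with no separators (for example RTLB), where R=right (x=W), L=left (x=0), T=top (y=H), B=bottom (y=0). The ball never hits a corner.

1. t=2/3 → L at (0,4/3); v=(3,-1)
2. t=4/3 → B at (4,0); v=(3,1)
3. t=1/3 → R at (5,1/3); v=(-3,1)

Final position: (5,1/3)
Wall sequence: LBR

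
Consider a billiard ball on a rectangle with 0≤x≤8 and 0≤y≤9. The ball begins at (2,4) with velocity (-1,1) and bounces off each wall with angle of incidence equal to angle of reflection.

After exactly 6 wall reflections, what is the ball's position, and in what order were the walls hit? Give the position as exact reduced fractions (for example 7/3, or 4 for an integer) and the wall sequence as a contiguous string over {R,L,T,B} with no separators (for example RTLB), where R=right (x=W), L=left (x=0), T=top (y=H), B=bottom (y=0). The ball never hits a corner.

Final position: (5,9)
Wall sequence: LTRBLT

1. t=2 → L at (0,6); v=(1,1)
2. t=3 → T at (3,9); v=(1,-1)
3. t=5 → R at (8,4); v=(-1,-1)
4. t=4 → B at (4,0); v=(-1,1)
5. t=4 → L at (0,4); v=(1,1)
6. t=5 → T at (5,9); v=(1,-1)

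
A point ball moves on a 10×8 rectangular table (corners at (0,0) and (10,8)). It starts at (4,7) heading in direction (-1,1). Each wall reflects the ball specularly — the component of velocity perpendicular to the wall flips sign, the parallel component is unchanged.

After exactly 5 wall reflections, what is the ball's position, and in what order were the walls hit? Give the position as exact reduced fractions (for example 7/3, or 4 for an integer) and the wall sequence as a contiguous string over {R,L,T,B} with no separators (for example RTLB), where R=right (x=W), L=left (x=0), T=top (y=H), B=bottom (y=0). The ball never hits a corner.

Final position: (7,8)
Wall sequence: TLBRT

1. t=1 → T at (3,8); v=(-1,-1)
2. t=3 → L at (0,5); v=(1,-1)
3. t=5 → B at (5,0); v=(1,1)
4. t=5 → R at (10,5); v=(-1,1)
5. t=3 → T at (7,8); v=(-1,-1)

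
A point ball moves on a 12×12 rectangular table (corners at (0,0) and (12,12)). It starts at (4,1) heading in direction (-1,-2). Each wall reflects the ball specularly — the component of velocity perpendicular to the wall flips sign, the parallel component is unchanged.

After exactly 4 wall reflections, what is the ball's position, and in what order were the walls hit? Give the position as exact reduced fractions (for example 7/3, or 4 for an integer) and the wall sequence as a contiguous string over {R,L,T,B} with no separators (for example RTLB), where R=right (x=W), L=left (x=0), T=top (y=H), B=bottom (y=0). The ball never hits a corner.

Final position: (17/2,0)
Wall sequence: BLTB

1. t=1/2 → B at (7/2,0); v=(-1,2)
2. t=7/2 → L at (0,7); v=(1,2)
3. t=5/2 → T at (5/2,12); v=(1,-2)
4. t=6 → B at (17/2,0); v=(1,2)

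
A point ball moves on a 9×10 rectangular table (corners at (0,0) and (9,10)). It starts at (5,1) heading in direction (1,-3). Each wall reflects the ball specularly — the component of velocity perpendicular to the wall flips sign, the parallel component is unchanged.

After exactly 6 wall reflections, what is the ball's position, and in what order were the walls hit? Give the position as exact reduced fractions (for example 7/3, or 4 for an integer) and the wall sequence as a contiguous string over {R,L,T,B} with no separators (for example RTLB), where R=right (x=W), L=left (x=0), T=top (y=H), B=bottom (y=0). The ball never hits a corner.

1. t=1/3 → B at (16/3,0); v=(1,3)
2. t=10/3 → T at (26/3,10); v=(1,-3)
3. t=1/3 → R at (9,9); v=(-1,-3)
4. t=3 → B at (6,0); v=(-1,3)
5. t=10/3 → T at (8/3,10); v=(-1,-3)
6. t=8/3 → L at (0,2); v=(1,-3)

Final position: (0,2)
Wall sequence: BTRBTL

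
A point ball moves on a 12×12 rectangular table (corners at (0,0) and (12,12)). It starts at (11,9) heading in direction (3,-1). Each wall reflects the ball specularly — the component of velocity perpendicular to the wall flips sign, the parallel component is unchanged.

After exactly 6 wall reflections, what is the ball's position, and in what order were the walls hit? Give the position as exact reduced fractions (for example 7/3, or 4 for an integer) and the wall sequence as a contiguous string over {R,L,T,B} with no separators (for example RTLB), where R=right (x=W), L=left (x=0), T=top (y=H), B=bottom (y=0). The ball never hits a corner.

1. t=1/3 → R at (12,26/3); v=(-3,-1)
2. t=4 → L at (0,14/3); v=(3,-1)
3. t=4 → R at (12,2/3); v=(-3,-1)
4. t=2/3 → B at (10,0); v=(-3,1)
5. t=10/3 → L at (0,10/3); v=(3,1)
6. t=4 → R at (12,22/3); v=(-3,1)

Final position: (12,22/3)
Wall sequence: RLRBLR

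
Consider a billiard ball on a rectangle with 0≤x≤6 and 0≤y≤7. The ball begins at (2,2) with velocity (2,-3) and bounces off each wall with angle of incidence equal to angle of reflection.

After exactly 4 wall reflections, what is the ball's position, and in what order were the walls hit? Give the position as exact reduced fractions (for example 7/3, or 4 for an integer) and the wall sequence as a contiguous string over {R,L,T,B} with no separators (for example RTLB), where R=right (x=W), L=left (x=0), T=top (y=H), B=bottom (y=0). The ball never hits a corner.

1. t=2/3 → B at (10/3,0); v=(2,3)
2. t=4/3 → R at (6,4); v=(-2,3)
3. t=1 → T at (4,7); v=(-2,-3)
4. t=2 → L at (0,1); v=(2,-3)

Final position: (0,1)
Wall sequence: BRTL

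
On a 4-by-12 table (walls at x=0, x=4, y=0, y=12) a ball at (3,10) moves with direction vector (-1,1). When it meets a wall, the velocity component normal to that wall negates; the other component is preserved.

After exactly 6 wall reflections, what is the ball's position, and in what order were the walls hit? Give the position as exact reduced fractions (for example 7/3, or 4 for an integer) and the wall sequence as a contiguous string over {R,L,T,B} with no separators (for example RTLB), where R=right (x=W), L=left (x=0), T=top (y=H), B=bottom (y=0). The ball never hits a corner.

Final position: (4,1)
Wall sequence: TLRLBR

1. t=2 → T at (1,12); v=(-1,-1)
2. t=1 → L at (0,11); v=(1,-1)
3. t=4 → R at (4,7); v=(-1,-1)
4. t=4 → L at (0,3); v=(1,-1)
5. t=3 → B at (3,0); v=(1,1)
6. t=1 → R at (4,1); v=(-1,1)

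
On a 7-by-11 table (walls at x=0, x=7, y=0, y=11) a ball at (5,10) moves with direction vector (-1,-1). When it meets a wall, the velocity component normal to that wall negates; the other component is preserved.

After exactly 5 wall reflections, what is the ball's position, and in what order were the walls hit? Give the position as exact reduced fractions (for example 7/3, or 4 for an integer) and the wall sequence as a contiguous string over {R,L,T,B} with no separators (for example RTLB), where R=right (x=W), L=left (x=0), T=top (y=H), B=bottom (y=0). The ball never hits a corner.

Final position: (2,11)
Wall sequence: LBRLT

1. t=5 → L at (0,5); v=(1,-1)
2. t=5 → B at (5,0); v=(1,1)
3. t=2 → R at (7,2); v=(-1,1)
4. t=7 → L at (0,9); v=(1,1)
5. t=2 → T at (2,11); v=(1,-1)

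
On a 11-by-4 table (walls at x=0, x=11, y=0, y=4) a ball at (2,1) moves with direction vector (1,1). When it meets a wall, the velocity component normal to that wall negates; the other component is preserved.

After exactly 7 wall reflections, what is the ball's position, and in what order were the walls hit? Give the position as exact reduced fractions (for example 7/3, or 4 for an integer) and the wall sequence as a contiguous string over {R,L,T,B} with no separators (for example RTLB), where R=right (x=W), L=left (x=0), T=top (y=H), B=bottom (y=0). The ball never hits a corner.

Final position: (0,3)
Wall sequence: TBRTBTL

1. t=3 → T at (5,4); v=(1,-1)
2. t=4 → B at (9,0); v=(1,1)
3. t=2 → R at (11,2); v=(-1,1)
4. t=2 → T at (9,4); v=(-1,-1)
5. t=4 → B at (5,0); v=(-1,1)
6. t=4 → T at (1,4); v=(-1,-1)
7. t=1 → L at (0,3); v=(1,-1)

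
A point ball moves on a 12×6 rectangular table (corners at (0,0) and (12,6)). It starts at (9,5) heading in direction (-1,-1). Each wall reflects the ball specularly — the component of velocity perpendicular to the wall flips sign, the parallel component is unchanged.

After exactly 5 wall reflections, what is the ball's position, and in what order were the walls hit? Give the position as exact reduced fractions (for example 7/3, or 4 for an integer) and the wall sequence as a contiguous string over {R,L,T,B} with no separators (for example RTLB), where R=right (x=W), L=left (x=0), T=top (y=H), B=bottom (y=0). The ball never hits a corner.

1. t=5 → B at (4,0); v=(-1,1)
2. t=4 → L at (0,4); v=(1,1)
3. t=2 → T at (2,6); v=(1,-1)
4. t=6 → B at (8,0); v=(1,1)
5. t=4 → R at (12,4); v=(-1,1)

Final position: (12,4)
Wall sequence: BLTBR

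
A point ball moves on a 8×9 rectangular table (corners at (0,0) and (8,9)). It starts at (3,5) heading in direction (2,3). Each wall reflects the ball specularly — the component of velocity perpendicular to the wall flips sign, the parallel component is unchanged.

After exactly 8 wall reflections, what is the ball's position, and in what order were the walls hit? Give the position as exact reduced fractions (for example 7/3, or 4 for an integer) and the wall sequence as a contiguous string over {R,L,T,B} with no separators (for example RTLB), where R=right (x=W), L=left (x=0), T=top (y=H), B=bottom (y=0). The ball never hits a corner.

1. t=4/3 → T at (17/3,9); v=(2,-3)
2. t=7/6 → R at (8,11/2); v=(-2,-3)
3. t=11/6 → B at (13/3,0); v=(-2,3)
4. t=13/6 → L at (0,13/2); v=(2,3)
5. t=5/6 → T at (5/3,9); v=(2,-3)
6. t=3 → B at (23/3,0); v=(2,3)
7. t=1/6 → R at (8,1/2); v=(-2,3)
8. t=17/6 → T at (7/3,9); v=(-2,-3)

Final position: (7/3,9)
Wall sequence: TRBLTBRT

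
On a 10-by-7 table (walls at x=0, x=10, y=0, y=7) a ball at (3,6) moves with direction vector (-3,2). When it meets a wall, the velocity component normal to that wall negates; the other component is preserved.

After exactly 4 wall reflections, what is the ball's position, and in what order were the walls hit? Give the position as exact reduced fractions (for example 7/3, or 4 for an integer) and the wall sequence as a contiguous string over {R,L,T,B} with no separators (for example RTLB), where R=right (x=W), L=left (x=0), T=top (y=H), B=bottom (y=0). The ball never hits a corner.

1. t=1/2 → T at (3/2,7); v=(-3,-2)
2. t=1/2 → L at (0,6); v=(3,-2)
3. t=3 → B at (9,0); v=(3,2)
4. t=1/3 → R at (10,2/3); v=(-3,2)

Final position: (10,2/3)
Wall sequence: TLBR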